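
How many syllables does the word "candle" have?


Word: "candle"
Syllable breakdown: can-dle
Counting: 2 parts
= 2 syllables


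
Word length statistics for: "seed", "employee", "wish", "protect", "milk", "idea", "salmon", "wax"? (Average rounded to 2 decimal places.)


Lengths: "seed"=4, "employee"=8, "wish"=4, "protect"=7, "milk"=4, "idea"=4, "salmon"=6, "wax"=3
Sum = 40, Count = 8
Average = 40/8 = 5.00
= avg=5.00, min=3, max=8


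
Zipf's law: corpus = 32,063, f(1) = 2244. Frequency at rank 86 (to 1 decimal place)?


Zipf's law: f(r) = f(1) / r
f(1) = 2244
f(86) = 2244 / 86
= 26.1 occurrences


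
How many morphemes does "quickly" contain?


Word: "quickly"
Morphemes: quick + -ly
Each morpheme carries meaning
= 2 morphemes


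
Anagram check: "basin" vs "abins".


Word 1: "basin" → sorted: abins
Word 2: "abins" → sorted: abins
Same letters? abins == abins
Anagram = Yes


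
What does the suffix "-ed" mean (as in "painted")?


Suffix: -ed
As in: painted -> paint + -ed
Meaning = past tense


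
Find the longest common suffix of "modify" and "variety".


Word 1: "modify"
Word 2: "variety"
Comparing from end:
  Pos -1: 'y' == 'y'
  Pos -2: 'f' != 't' (stop)
LCS = "y" (length 1)


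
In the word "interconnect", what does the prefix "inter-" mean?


Prefix: inter-
As in: interconnect -> inter- + connect
Meaning = between


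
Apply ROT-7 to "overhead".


Word: "overhead"
Shift: 7
Each letter → (letter + shift) mod 26:
  'o' (14) + 7 = 21 → 'v'
  'v' (21) + 7 = 2 → 'c'
  'e' (4) + 7 = 11 → 'l'
  'r' (17) + 7 = 24 → 'y'
  'h' (7) + 7 = 14 → 'o'
  'e' (4) + 7 = 11 → 'l'
  'a' (0) + 7 = 7 → 'h'
  'd' (3) + 7 = 10 → 'k'
Result = "vclyolhk"


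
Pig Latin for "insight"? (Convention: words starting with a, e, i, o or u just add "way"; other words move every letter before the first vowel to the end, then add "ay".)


Word: "insight"
Starts with vowel → add 'way'
Pig Latin = "insightway"


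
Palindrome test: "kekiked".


Word: "kekiked"
Reversed: "dekikek"
Forward == Backward? kekiked != dekikek
Palindrome = No


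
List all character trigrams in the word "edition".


Word: "edition" (length 7)
Number of trigrams = 7 - 3 + 1 = 5
  Position 0: "edi"
  Position 1: "dit"
  Position 2: "iti"
  Position 3: "tio"
  Position 4: "ion"
Trigrams = "edi", "dit", "iti", "tio", "ion"


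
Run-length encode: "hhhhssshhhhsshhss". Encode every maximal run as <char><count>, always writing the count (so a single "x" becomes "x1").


String: "hhhhssshhhhsshhss"
Scanning for consecutive runs:
  'h' x 4
  's' x 3
  'h' x 4
  's' x 2
  'h' x 2
  's' x 2
RLE = "h4s3h4s2h2s2"


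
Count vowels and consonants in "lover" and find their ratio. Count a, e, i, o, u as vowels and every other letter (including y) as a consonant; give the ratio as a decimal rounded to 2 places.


Word: "lover"
Vowels (a,e,i,o,u): 2
Consonants: 3
Ratio = 2/3
= 0.67


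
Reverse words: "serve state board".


Original: "serve state board"
Words (1..n): serve | state | board
Reversed (n..1): board | state | serve
Result = "board state serve"


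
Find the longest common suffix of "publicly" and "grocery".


Word 1: "publicly"
Word 2: "grocery"
Comparing from end:
  Pos -1: 'y' == 'y'
  Pos -2: 'l' != 'r' (stop)
LCS = "y" (length 1)


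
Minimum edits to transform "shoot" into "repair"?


Word 1: "shoot" (length 5)
Word 2: "repair" (length 6)
One optimal edit sequence (insert/delete/substitute each cost 1):
  1. insert 'r'  (+1)
  2. substitute 's' -> 'e'  (+1)
  3. substitute 'h' -> 'p'  (+1)
  4. substitute 'o' -> 'a'  (+1)
  5. substitute 'o' -> 'i'  (+1)
  6. substitute 't' -> 'r'  (+1)
Total edit operations: 6
Edit distance = 6


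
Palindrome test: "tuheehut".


Word: "tuheehut"
Reversed: "tuheehut"
Forward == Backward? tuheehut == tuheehut
Palindrome = Yes


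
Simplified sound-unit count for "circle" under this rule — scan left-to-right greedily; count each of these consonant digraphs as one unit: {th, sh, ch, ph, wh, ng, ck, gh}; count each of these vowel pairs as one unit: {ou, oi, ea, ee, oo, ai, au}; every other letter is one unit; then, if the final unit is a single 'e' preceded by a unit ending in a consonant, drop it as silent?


Word: "circle" (6 letters)
Left-to-right scan:
  1. 'c' (letter)
  2. 'i' (letter)
  3. 'r' (letter)
  4. 'c' (letter)
  5. 'l' (letter)
  6. 'e' (letter)
Units from scan: 6
Final unit is 'e' after a consonant -> drop as silent (-1)
Sound units = 5 units


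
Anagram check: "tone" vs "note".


Word 1: "tone" → sorted: enot
Word 2: "note" → sorted: enot
Same letters? enot == enot
Anagram = Yes


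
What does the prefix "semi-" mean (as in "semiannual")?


Prefix: semi-
Example: semiannual = semi- + annual
Meaning = half


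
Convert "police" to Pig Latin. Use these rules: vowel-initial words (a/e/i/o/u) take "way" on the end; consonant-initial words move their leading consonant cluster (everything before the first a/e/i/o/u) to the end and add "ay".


Word: "police"
Starts with consonant(s) → move to end, add 'ay'
Consonant cluster: "p"
Pig Latin = "olicepay"


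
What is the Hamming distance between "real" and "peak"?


Comparing character by character (same length = 4):
  Pos 0: 'r' vs 'p' !=
  Pos 1: 'e' vs 'e' =
  Pos 2: 'a' vs 'a' =
  Pos 3: 'l' vs 'k' !=
Hamming distance = 2


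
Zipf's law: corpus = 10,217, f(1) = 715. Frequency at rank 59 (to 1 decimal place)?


Zipf's law: f(r) = f(1) / r
f(1) = 715
f(59) = 715 / 59
= 12.1 occurrences


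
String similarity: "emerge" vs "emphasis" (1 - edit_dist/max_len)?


Word 1: "emerge" (length 6)
Word 2: "emphasis" (length 8)
One optimal edit sequence:
  1. keep 'e'
  2. keep 'm'
  3. insert 'p'  (+1)
  4. insert 'h'  (+1)
  5. substitute 'e' -> 'a'  (+1)
  6. substitute 'r' -> 's'  (+1)
  7. substitute 'g' -> 'i'  (+1)
  8. substitute 'e' -> 's'  (+1)
Edit distance = 6
Max length = max(6, 8) = 8
Similarity = 1 - 6/8
= 0.2500


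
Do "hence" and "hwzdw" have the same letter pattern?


Pattern of "hence": [0, 1, 2, 3, 1]
Pattern of "hwzdw": [0, 1, 2, 3, 1]
Patterns match
Same pattern = Yes


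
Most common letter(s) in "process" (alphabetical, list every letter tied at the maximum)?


Word: "process"
Letter counts:
  'c': 1
  'e': 1
  'o': 1
  'p': 1
  'r': 1
  's': 2
Maximum count = 2
Most frequent = 's' (2 times each)


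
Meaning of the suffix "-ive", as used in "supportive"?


Suffix: -ive
As in: supportive -> support + -ive
Meaning = tending to


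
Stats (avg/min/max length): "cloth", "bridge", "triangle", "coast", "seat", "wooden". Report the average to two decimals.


Lengths: "cloth"=5, "bridge"=6, "triangle"=8, "coast"=5, "seat"=4, "wooden"=6
Sum = 34, Count = 6
Average = 34/6 = 5.67
= avg=5.67, min=4, max=8


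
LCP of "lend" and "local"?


Word 1: "lend"
Word 2: "local"
Comparing from start:
  Pos 0: 'l' == 'l'
  Pos 1: 'e' != 'o' (stop)
LCP = "l" (length 1)


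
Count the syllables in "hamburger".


Word: "hamburger"
Syllable breakdown: ham | bur | ger
Counting: 3 parts
= 3 syllables


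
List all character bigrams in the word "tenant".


Word: "tenant" (length 6)
Number of bigrams = 6 - 2 + 1 = 5
  Position 0: "te"
  Position 1: "en"
  Position 2: "na"
  Position 3: "an"
  Position 4: "nt"
Bigrams = "te", "en", "na", "an", "nt"


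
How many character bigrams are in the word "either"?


Word: "either" (length 6)
Number of 2-grams = length - 2 + 1 = 6 - 2 + 1
= 5


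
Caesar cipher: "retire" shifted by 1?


Word: "retire"
Shift: 1
Each letter → (letter + shift) mod 26:
  'r' (17) + 1 = 18 → 's'
  'e' (4) + 1 = 5 → 'f'
  't' (19) + 1 = 20 → 'u'
  'i' (8) + 1 = 9 → 'j'
  'r' (17) + 1 = 18 → 's'
  'e' (4) + 1 = 5 → 'f'
Result = "sfujsf"


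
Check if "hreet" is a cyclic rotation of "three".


Word: "three", Candidate: "hreet"
Method: check if candidate is substring of word+word
"threethree" contains "hreet"? Yes
Is rotation = Yes


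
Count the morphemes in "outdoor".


Word: "outdoor"
Morphemes: out- / door
Each morpheme carries meaning
= 2 morphemes


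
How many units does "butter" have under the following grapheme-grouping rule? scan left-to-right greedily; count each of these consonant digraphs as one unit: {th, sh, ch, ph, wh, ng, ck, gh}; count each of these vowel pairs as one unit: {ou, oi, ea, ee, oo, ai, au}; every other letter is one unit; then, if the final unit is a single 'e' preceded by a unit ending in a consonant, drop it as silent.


Word: "butter" (6 letters)
Left-to-right scan:
  (1) 'b' (letter)
  (2) 'u' (letter)
  (3) 't' (letter)
  (4) 't' (letter)
  (5) 'e' (letter)
  (6) 'r' (letter)
Units from scan: 6
Sound units = 6 units


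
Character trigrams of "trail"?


Word: "trail" (length 5)
Number of trigrams = 5 - 3 + 1 = 3
  Position 0: "tra"
  Position 1: "rai"
  Position 2: "ail"
Trigrams = "tra", "rai", "ail"


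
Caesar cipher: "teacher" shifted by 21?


Word: "teacher"
Shift: 21
Each letter → (letter + shift) mod 26:
  't' (19) + 21 = 14 → 'o'
  'e' (4) + 21 = 25 → 'z'
  'a' (0) + 21 = 21 → 'v'
  'c' (2) + 21 = 23 → 'x'
  'h' (7) + 21 = 2 → 'c'
  'e' (4) + 21 = 25 → 'z'
  'r' (17) + 21 = 12 → 'm'
Result = "ozvxczm"


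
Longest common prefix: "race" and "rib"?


Word 1: "race"
Word 2: "rib"
Comparing from start:
  Pos 0: 'r' == 'r'
  Pos 1: 'a' != 'i' (stop)
LCP = "r" (length 1)


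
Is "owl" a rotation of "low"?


Word: "low", Candidate: "owl"
Method: check if candidate is substring of word+word
"lowlow" contains "owl"? Yes
Is rotation = Yes


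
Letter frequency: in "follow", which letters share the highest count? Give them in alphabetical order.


Word: "follow"
Letter counts:
  'f': 1
  'l': 2
  'o': 2
  'w': 1
Maximum count = 2
Most frequent = 'l', 'o' (2 times each)


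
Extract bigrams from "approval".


Word: "approval" (length 8)
Number of bigrams = 8 - 2 + 1 = 7
  Position 0: "ap"
  Position 1: "pp"
  Position 2: "pr"
  Position 3: "ro"
  Position 4: "ov"
  Position 5: "va"
  Position 6: "al"
Bigrams = "ap", "pp", "pr", "ro", "ov", "va", "al"


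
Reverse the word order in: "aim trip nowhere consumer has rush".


Original: "aim trip nowhere consumer has rush"
Words (1..n): aim | trip | nowhere | consumer | has | rush
Reversed (n..1): rush | has | consumer | nowhere | trip | aim
Result = "rush has consumer nowhere trip aim"


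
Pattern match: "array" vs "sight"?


Pattern of "array": [0, 1, 1, 0, 2]
Pattern of "sight": [0, 1, 2, 3, 4]
Patterns do not match
Same pattern = No


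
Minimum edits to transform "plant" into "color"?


Word 1: "plant" (length 5)
Word 2: "color" (length 5)
One optimal edit sequence (insert/delete/substitute each cost 1):
  1. substitute 'p' -> 'c'  (+1)
  2. substitute 'l' -> 'o'  (+1)
  3. substitute 'a' -> 'l'  (+1)
  4. substitute 'n' -> 'o'  (+1)
  5. substitute 't' -> 'r'  (+1)
Total edit operations: 5
Edit distance = 5


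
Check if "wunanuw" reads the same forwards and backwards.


Word: "wunanuw"
Reversed: "wunanuw"
Forward == Backward? wunanuw == wunanuw
Palindrome = Yes


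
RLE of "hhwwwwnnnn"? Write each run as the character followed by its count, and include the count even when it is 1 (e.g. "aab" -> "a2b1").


String: "hhwwwwnnnn"
Scanning for consecutive runs:
  'h' x 2
  'w' x 4
  'n' x 4
RLE = "h2w4n4"


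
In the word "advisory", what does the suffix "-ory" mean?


Suffix: -ory
Example: advisory (advise + -ory, with a spelling change)
Meaning = relating to / place for


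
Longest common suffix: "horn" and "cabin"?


Word 1: "horn"
Word 2: "cabin"
Comparing from end:
  Pos -1: 'n' == 'n'
  Pos -2: 'r' != 'i' (stop)
LCS = "n" (length 1)


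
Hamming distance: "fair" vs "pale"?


Comparing character by character (same length = 4):
  Pos 0: 'f' vs 'p' !=
  Pos 1: 'a' vs 'a' =
  Pos 2: 'i' vs 'l' !=
  Pos 3: 'r' vs 'e' !=
Hamming distance = 3


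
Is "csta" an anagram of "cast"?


Word 1: "cast" → sorted: acst
Word 2: "csta" → sorted: acst
Same letters? acst == acst
Anagram = Yes


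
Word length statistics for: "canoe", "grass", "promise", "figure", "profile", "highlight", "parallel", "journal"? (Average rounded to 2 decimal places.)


Lengths: "canoe"=5, "grass"=5, "promise"=7, "figure"=6, "profile"=7, "highlight"=9, "parallel"=8, "journal"=7
Sum = 54, Count = 8
Average = 54/8 = 6.75
= avg=6.75, min=5, max=9


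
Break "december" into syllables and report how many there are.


Word: "december"
Syllable breakdown: de-cem-ber
Counting: 3 parts
= 3 syllables


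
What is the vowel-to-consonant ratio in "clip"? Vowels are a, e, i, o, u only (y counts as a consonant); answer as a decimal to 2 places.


Word: "clip"
Vowels (a,e,i,o,u): 1
Consonants: 3
Ratio = 1/3
= 0.33


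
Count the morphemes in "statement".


Word: "statement"
Morphemes: state + -ment
Each morpheme carries meaning
= 2 morphemes


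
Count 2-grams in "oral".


Word: "oral" (length 4)
Number of 2-grams = length - 2 + 1 = 4 - 2 + 1
= 3


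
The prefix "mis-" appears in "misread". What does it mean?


Prefix: mis-
Example: misread (mis- + read)
Meaning = wrongly


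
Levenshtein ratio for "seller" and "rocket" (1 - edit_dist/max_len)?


Word 1: "seller" (length 6)
Word 2: "rocket" (length 6)
One optimal edit sequence:
  1. substitute 's' -> 'r'  (+1)
  2. substitute 'e' -> 'o'  (+1)
  3. substitute 'l' -> 'c'  (+1)
  4. substitute 'l' -> 'k'  (+1)
  5. keep 'e'
  6. substitute 'r' -> 't'  (+1)
Edit distance = 5
Max length = max(6, 6) = 6
Similarity = 1 - 5/6
= 0.1667


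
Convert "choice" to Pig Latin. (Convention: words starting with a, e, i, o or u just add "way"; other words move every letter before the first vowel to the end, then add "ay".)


Word: "choice"
Starts with consonant(s) → move to end, add 'ay'
Consonant cluster: "ch"
Pig Latin = "oicechay"


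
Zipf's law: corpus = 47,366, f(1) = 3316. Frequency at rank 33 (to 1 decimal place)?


Zipf's law: f(r) = f(1) / r
f(1) = 3316
f(33) = 3316 / 33
= 100.5 occurrences


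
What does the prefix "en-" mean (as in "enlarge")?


Prefix: en-
Example: enlarge (en- + large)
Meaning = cause to / put into


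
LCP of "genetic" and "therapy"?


Word 1: "genetic"
Word 2: "therapy"
Comparing from start:
  Pos 0: 'g' != 't' (stop)
LCP = "" (length 0)


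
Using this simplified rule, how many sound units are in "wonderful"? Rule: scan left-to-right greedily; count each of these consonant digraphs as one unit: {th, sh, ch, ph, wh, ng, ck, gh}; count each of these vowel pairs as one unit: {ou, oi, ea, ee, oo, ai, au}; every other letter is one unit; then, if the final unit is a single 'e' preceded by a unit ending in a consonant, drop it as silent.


Word: "wonderful" (9 letters)
Left-to-right scan:
  (1) 'w' (letter)
  (2) 'o' (letter)
  (3) 'n' (letter)
  (4) 'd' (letter)
  (5) 'e' (letter)
  (6) 'r' (letter)
  (7) 'f' (letter)
  (8) 'u' (letter)
  (9) 'l' (letter)
Units from scan: 9
Sound units = 9 units


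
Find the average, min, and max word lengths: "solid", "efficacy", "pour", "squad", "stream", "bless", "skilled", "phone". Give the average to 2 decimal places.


Lengths: "solid"=5, "efficacy"=8, "pour"=4, "squad"=5, "stream"=6, "bless"=5, "skilled"=7, "phone"=5
Sum = 45, Count = 8
Average = 45/8 = 5.63
= avg=5.63, min=4, max=8


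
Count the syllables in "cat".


Word: "cat"
Syllable breakdown: cat
Counting: 1 part
= 1 syllable


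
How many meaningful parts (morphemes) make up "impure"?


Word: "impure"
Morphemes: im- | pure
Each morpheme carries meaning
= 2 morphemes


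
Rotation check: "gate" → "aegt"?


Word: "gate", Candidate: "aegt"
Method: check if candidate is substring of word+word
"gategate" contains "aegt"? No
Is rotation = No


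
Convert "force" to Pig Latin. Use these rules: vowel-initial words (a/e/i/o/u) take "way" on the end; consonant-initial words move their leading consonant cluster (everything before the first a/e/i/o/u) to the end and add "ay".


Word: "force"
Starts with consonant(s) → move to end, add 'ay'
Consonant cluster: "f"
Pig Latin = "orcefay"


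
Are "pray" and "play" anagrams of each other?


Word 1: "pray" → sorted: apry
Word 2: "play" → sorted: alpy
Same letters? apry != alpy
Anagram = No


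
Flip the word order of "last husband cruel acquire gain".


Original: "last husband cruel acquire gain"
Words (1..n): last | husband | cruel | acquire | gain
Reversed (n..1): gain | acquire | cruel | husband | last
Result = "gain acquire cruel husband last"


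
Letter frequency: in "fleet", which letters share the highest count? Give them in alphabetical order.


Word: "fleet"
Letter counts:
  'e': 2
  'f': 1
  'l': 1
  't': 1
Maximum count = 2
Most frequent = 'e' (2 times each)


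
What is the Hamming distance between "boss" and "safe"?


Comparing character by character (same length = 4):
  Pos 0: 'b' vs 's' !=
  Pos 1: 'o' vs 'a' !=
  Pos 2: 's' vs 'f' !=
  Pos 3: 's' vs 'e' !=
Hamming distance = 4


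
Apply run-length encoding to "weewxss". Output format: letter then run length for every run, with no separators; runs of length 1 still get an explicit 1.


String: "weewxss"
Scanning for consecutive runs:
  'w' x 1
  'e' x 2
  'w' x 1
  'x' x 1
  's' x 2
RLE = "w1e2w1x1s2"


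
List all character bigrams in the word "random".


Word: "random" (length 6)
Number of bigrams = 6 - 2 + 1 = 5
  Position 0: "ra"
  Position 1: "an"
  Position 2: "nd"
  Position 3: "do"
  Position 4: "om"
Bigrams = "ra", "an", "nd", "do", "om"


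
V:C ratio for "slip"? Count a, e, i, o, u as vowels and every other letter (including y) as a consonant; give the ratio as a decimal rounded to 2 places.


Word: "slip"
Vowels (a,e,i,o,u): 1
Consonants: 3
Ratio = 1/3
= 0.33


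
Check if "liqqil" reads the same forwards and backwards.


Word: "liqqil"
Reversed: "liqqil"
Forward == Backward? liqqil == liqqil
Palindrome = Yes


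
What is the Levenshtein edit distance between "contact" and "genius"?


Word 1: "contact" (length 7)
Word 2: "genius" (length 6)
One optimal edit sequence (insert/delete/substitute each cost 1):
  1. substitute 'c' -> 'g'  (+1)
  2. substitute 'o' -> 'e'  (+1)
  3. keep 'n'
  4. delete 't'  (+1)
  5. substitute 'a' -> 'i'  (+1)
  6. substitute 'c' -> 'u'  (+1)
  7. substitute 't' -> 's'  (+1)
Total edit operations: 6
Edit distance = 6


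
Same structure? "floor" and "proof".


Pattern of "floor": [0, 1, 2, 2, 3]
Pattern of "proof": [0, 1, 2, 2, 3]
Patterns match
Same pattern = Yes


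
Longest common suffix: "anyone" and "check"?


Word 1: "anyone"
Word 2: "check"
Comparing from end:
  Pos -1: 'e' != 'k' (stop)
LCS = "" (length 0)


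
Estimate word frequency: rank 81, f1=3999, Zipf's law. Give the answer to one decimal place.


Zipf's law: f(r) = f(1) / r
f(1) = 3999
f(81) = 3999 / 81
= 49.4 occurrences


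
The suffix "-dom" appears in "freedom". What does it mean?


Suffix: -dom
Example: freedom (free + -dom)
Meaning = state / realm


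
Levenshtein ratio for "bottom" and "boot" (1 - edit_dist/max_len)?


Word 1: "bottom" (length 6)
Word 2: "boot" (length 4)
One optimal edit sequence:
  1. keep 'b'
  2. keep 'o'
  3. delete 't'  (+1)
  4. delete 't'  (+1)
  5. keep 'o'
  6. substitute 'm' -> 't'  (+1)
Edit distance = 3
Max length = max(6, 4) = 6
Similarity = 1 - 3/6
= 0.5000


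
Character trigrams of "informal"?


Word: "informal" (length 8)
Number of trigrams = 8 - 3 + 1 = 6
  Position 0: "inf"
  Position 1: "nfo"
  Position 2: "for"
  Position 3: "orm"
  Position 4: "rma"
  Position 5: "mal"
Trigrams = "inf", "nfo", "for", "orm", "rma", "mal"


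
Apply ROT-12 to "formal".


Word: "formal"
Shift: 12
Each letter → (letter + shift) mod 26:
  'f' (5) + 12 = 17 → 'r'
  'o' (14) + 12 = 0 → 'a'
  'r' (17) + 12 = 3 → 'd'
  'm' (12) + 12 = 24 → 'y'
  'a' (0) + 12 = 12 → 'm'
  'l' (11) + 12 = 23 → 'x'
Result = "radymx"


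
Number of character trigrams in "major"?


Word: "major" (length 5)
Number of 3-grams = length - 3 + 1 = 5 - 3 + 1
= 3


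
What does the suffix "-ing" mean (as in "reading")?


Suffix: -ing
Example: reading = read + -ing
Meaning = present participle


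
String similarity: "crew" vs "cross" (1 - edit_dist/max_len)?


Word 1: "crew" (length 4)
Word 2: "cross" (length 5)
One optimal edit sequence:
  1. keep 'c'
  2. keep 'r'
  3. insert 'o'  (+1)
  4. substitute 'e' -> 's'  (+1)
  5. substitute 'w' -> 's'  (+1)
Edit distance = 3
Max length = max(4, 5) = 5
Similarity = 1 - 3/5
= 0.4000


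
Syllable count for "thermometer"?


Word: "thermometer"
Syllable breakdown: ther | mom | e | ter
Counting: 4 parts
= 4 syllables


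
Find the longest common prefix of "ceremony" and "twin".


Word 1: "ceremony"
Word 2: "twin"
Comparing from start:
  Pos 0: 'c' != 't' (stop)
LCP = "" (length 0)


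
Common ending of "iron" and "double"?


Word 1: "iron"
Word 2: "double"
Comparing from end:
  Pos -1: 'n' != 'e' (stop)
LCS = "" (length 0)


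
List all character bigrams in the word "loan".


Word: "loan" (length 4)
Number of bigrams = 4 - 2 + 1 = 3
  Position 0: "lo"
  Position 1: "oa"
  Position 2: "an"
Bigrams = "lo", "oa", "an"


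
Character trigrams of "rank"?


Word: "rank" (length 4)
Number of trigrams = 4 - 3 + 1 = 2
  Position 0: "ran"
  Position 1: "ank"
Trigrams = "ran", "ank"


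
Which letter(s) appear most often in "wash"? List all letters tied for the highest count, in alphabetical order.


Word: "wash"
Letter counts:
  'a': 1
  'h': 1
  's': 1
  'w': 1
Maximum count = 1
Most frequent = 'a', 'h', 's', 'w' (1 time each)


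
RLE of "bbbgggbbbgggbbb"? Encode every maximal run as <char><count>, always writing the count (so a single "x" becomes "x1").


String: "bbbgggbbbgggbbb"
Scanning for consecutive runs:
  'b' x 3
  'g' x 3
  'b' x 3
  'g' x 3
  'b' x 3
RLE = "b3g3b3g3b3"


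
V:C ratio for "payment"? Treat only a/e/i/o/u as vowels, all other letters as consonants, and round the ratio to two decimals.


Word: "payment"
Vowels (a,e,i,o,u): 2
Consonants: 5
Ratio = 2/5
= 0.40


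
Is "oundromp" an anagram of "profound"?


Word 1: "profound" → sorted: dfnoopru
Word 2: "oundromp" → sorted: dmnoopru
Same letters? dfnoopru != dmnoopru
Anagram = No


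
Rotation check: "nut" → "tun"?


Word: "nut", Candidate: "tun"
Method: check if candidate is substring of word+word
"nutnut" contains "tun"? No
Is rotation = No


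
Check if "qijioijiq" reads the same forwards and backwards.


Word: "qijioijiq"
Reversed: "qijioijiq"
Forward == Backward? qijioijiq == qijioijiq
Palindrome = Yes


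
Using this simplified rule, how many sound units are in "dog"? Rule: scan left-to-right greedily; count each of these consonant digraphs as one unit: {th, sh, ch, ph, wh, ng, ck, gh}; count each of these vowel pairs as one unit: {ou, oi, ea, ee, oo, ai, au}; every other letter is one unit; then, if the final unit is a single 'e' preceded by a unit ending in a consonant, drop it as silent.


Word: "dog" (3 letters)
Left-to-right scan:
  (1) 'd' (letter)
  (2) 'o' (letter)
  (3) 'g' (letter)
Units from scan: 3
Sound units = 3 units


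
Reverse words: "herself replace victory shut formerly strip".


Original: "herself replace victory shut formerly strip"
Words (1..n): herself | replace | victory | shut | formerly | strip
Reversed (n..1): strip | formerly | shut | victory | replace | herself
Result = "strip formerly shut victory replace herself"


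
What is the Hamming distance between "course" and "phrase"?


Comparing character by character (same length = 6):
  Pos 0: 'c' vs 'p' !=
  Pos 1: 'o' vs 'h' !=
  Pos 2: 'u' vs 'r' !=
  Pos 3: 'r' vs 'a' !=
  Pos 4: 's' vs 's' =
  Pos 5: 'e' vs 'e' =
Hamming distance = 4


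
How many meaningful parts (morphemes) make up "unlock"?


Word: "unlock"
Morphemes: un- | lock
Each morpheme carries meaning
= 2 morphemes


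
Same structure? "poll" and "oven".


Pattern of "poll": [0, 1, 2, 2]
Pattern of "oven": [0, 1, 2, 3]
Patterns do not match
Same pattern = No


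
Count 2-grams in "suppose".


Word: "suppose" (length 7)
Number of 2-grams = length - 2 + 1 = 7 - 2 + 1
= 6


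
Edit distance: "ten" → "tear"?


Word 1: "ten" (length 3)
Word 2: "tear" (length 4)
One optimal edit sequence (insert/delete/substitute each cost 1):
  1. keep 't'
  2. keep 'e'
  3. insert 'a'  (+1)
  4. substitute 'n' -> 'r'  (+1)
Total edit operations: 2
Edit distance = 2


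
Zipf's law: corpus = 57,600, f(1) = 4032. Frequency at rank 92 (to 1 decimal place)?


Zipf's law: f(r) = f(1) / r
f(1) = 4032
f(92) = 4032 / 92
= 43.8 occurrences


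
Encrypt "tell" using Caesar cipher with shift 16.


Word: "tell"
Shift: 16
Each letter → (letter + shift) mod 26:
  't' (19) + 16 = 9 → 'j'
  'e' (4) + 16 = 20 → 'u'
  'l' (11) + 16 = 1 → 'b'
  'l' (11) + 16 = 1 → 'b'
Result = "jubb"


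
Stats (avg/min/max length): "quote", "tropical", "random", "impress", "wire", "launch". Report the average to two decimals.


Lengths: "quote"=5, "tropical"=8, "random"=6, "impress"=7, "wire"=4, "launch"=6
Sum = 36, Count = 6
Average = 36/6 = 6.00
= avg=6.00, min=4, max=8


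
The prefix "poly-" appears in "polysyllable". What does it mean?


Prefix: poly-
As in: polysyllable -> poly- + syllable
Meaning = many


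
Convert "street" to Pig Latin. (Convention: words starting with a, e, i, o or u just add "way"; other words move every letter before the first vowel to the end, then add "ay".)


Word: "street"
Starts with consonant(s) → move to end, add 'ay'
Consonant cluster: "str"
Pig Latin = "eetstray"


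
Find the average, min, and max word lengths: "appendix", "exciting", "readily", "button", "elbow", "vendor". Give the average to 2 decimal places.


Lengths: "appendix"=8, "exciting"=8, "readily"=7, "button"=6, "elbow"=5, "vendor"=6
Sum = 40, Count = 6
Average = 40/6 = 6.67
= avg=6.67, min=5, max=8


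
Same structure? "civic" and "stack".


Pattern of "civic": [0, 1, 2, 1, 0]
Pattern of "stack": [0, 1, 2, 3, 4]
Patterns do not match
Same pattern = No


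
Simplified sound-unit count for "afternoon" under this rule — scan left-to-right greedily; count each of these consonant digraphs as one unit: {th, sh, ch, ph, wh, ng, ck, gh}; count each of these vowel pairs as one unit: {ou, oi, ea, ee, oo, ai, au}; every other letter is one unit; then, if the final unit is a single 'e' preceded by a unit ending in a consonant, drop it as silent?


Word: "afternoon" (9 letters)
Left-to-right scan:
  1. 'a' (letter)
  2. 'f' (letter)
  3. 't' (letter)
  4. 'e' (letter)
  5. 'r' (letter)
  6. 'n' (letter)
  7. 'oo' (vowel-pair)
  8. 'n' (letter)
Units from scan: 8
Sound units = 8 units


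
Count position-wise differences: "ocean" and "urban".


Comparing character by character (same length = 5):
  Pos 0: 'o' vs 'u' !=
  Pos 1: 'c' vs 'r' !=
  Pos 2: 'e' vs 'b' !=
  Pos 3: 'a' vs 'a' =
  Pos 4: 'n' vs 'n' =
Hamming distance = 3


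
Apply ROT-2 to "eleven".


Word: "eleven"
Shift: 2
Each letter → (letter + shift) mod 26:
  'e' (4) + 2 = 6 → 'g'
  'l' (11) + 2 = 13 → 'n'
  'e' (4) + 2 = 6 → 'g'
  'v' (21) + 2 = 23 → 'x'
  'e' (4) + 2 = 6 → 'g'
  'n' (13) + 2 = 15 → 'p'
Result = "gngxgp"


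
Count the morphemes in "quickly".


Word: "quickly"
Morphemes: quick | -ly
Each morpheme carries meaning
= 2 morphemes


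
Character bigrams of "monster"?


Word: "monster" (length 7)
Number of bigrams = 7 - 2 + 1 = 6
  Position 0: "mo"
  Position 1: "on"
  Position 2: "ns"
  Position 3: "st"
  Position 4: "te"
  Position 5: "er"
Bigrams = "mo", "on", "ns", "st", "te", "er"


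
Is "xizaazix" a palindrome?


Word: "xizaazix"
Reversed: "xizaazix"
Forward == Backward? xizaazix == xizaazix
Palindrome = Yes


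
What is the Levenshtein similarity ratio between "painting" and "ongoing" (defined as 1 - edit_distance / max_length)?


Word 1: "painting" (length 8)
Word 2: "ongoing" (length 7)
One optimal edit sequence:
  1. delete 'p'  (+1)
  2. substitute 'a' -> 'o'  (+1)
  3. substitute 'i' -> 'n'  (+1)
  4. substitute 'n' -> 'g'  (+1)
  5. substitute 't' -> 'o'  (+1)
  6. keep 'i'
  7. keep 'n'
  8. keep 'g'
Edit distance = 5
Max length = max(8, 7) = 8
Similarity = 1 - 5/8
= 0.3750


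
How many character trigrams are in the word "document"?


Word: "document" (length 8)
Number of 3-grams = length - 3 + 1 = 8 - 3 + 1
= 6


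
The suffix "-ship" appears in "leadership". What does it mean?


Suffix: -ship
As in: leadership -> leader + -ship
Meaning = state / position


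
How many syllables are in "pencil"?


Word: "pencil"
Syllable breakdown: pen · cil
Counting: 2 parts
= 2 syllables


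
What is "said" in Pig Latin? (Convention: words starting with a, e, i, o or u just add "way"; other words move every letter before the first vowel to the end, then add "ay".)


Word: "said"
Starts with consonant(s) → move to end, add 'ay'
Consonant cluster: "s"
Pig Latin = "aidsay"


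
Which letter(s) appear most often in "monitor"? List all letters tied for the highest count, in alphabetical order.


Word: "monitor"
Letter counts:
  'i': 1
  'm': 1
  'n': 1
  'o': 2
  'r': 1
  't': 1
Maximum count = 2
Most frequent = 'o' (2 times each)


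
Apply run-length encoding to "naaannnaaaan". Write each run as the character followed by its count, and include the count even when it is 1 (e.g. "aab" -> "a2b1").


String: "naaannnaaaan"
Scanning for consecutive runs:
  'n' x 1
  'a' x 3
  'n' x 3
  'a' x 4
  'n' x 1
RLE = "n1a3n3a4n1"


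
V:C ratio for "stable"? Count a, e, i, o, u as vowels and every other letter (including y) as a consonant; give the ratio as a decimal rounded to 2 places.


Word: "stable"
Vowels (a,e,i,o,u): 2
Consonants: 4
Ratio = 2/4
= 0.50


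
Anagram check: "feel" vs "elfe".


Word 1: "feel" → sorted: eefl
Word 2: "elfe" → sorted: eefl
Same letters? eefl == eefl
Anagram = Yes


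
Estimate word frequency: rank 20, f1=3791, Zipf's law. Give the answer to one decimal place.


Zipf's law: f(r) = f(1) / r
f(1) = 3791
f(20) = 3791 / 20
= 189.6 occurrences


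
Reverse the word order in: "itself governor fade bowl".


Original: "itself governor fade bowl"
Words (1..n): itself | governor | fade | bowl
Reversed (n..1): bowl | fade | governor | itself
Result = "bowl fade governor itself"


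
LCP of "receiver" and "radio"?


Word 1: "receiver"
Word 2: "radio"
Comparing from start:
  Pos 0: 'r' == 'r'
  Pos 1: 'e' != 'a' (stop)
LCP = "r" (length 1)


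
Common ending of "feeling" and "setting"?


Word 1: "feeling"
Word 2: "setting"
Comparing from end:
  Pos -1: 'g' == 'g'
  Pos -2: 'n' == 'n'
  Pos -3: 'i' == 'i'
  Pos -4: 'l' != 't' (stop)
LCS = "ing" (length 3)


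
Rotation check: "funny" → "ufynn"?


Word: "funny", Candidate: "ufynn"
Method: check if candidate is substring of word+word
"funnyfunny" contains "ufynn"? No
Is rotation = No


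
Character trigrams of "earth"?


Word: "earth" (length 5)
Number of trigrams = 5 - 3 + 1 = 3
  Position 0: "ear"
  Position 1: "art"
  Position 2: "rth"
Trigrams = "ear", "art", "rth"


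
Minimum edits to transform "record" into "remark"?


Word 1: "record" (length 6)
Word 2: "remark" (length 6)
One optimal edit sequence (insert/delete/substitute each cost 1):
  1. keep 'r'
  2. keep 'e'
  3. substitute 'c' -> 'm'  (+1)
  4. substitute 'o' -> 'a'  (+1)
  5. keep 'r'
  6. substitute 'd' -> 'k'  (+1)
Total edit operations: 3
Edit distance = 3


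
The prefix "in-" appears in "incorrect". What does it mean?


Prefix: in-
As in: incorrect -> in- + correct
Meaning = not / into


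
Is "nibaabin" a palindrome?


Word: "nibaabin"
Reversed: "nibaabin"
Forward == Backward? nibaabin == nibaabin
Palindrome = Yes


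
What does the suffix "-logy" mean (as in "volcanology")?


Suffix: -logy
As in: volcanology -> volcano + -logy
Meaning = study of


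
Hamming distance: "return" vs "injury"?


Comparing character by character (same length = 6):
  Pos 0: 'r' vs 'i' !=
  Pos 1: 'e' vs 'n' !=
  Pos 2: 't' vs 'j' !=
  Pos 3: 'u' vs 'u' =
  Pos 4: 'r' vs 'r' =
  Pos 5: 'n' vs 'y' !=
Hamming distance = 4


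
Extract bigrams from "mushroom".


Word: "mushroom" (length 8)
Number of bigrams = 8 - 2 + 1 = 7
  Position 0: "mu"
  Position 1: "us"
  Position 2: "sh"
  Position 3: "hr"
  Position 4: "ro"
  Position 5: "oo"
  Position 6: "om"
Bigrams = "mu", "us", "sh", "hr", "ro", "oo", "om"


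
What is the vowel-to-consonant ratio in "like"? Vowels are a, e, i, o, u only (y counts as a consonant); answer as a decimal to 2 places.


Word: "like"
Vowels (a,e,i,o,u): 2
Consonants: 2
Ratio = 2/2
= 1.00


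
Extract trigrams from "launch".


Word: "launch" (length 6)
Number of trigrams = 6 - 3 + 1 = 4
  Position 0: "lau"
  Position 1: "aun"
  Position 2: "unc"
  Position 3: "nch"
Trigrams = "lau", "aun", "unc", "nch"


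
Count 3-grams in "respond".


Word: "respond" (length 7)
Number of 3-grams = length - 3 + 1 = 7 - 3 + 1
= 5


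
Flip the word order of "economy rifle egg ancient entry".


Original: "economy rifle egg ancient entry"
Words (1..n): economy | rifle | egg | ancient | entry
Reversed (n..1): entry | ancient | egg | rifle | economy
Result = "entry ancient egg rifle economy"


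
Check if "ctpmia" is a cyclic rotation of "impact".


Word: "impact", Candidate: "ctpmia"
Method: check if candidate is substring of word+word
"impactimpact" contains "ctpmia"? No
Is rotation = No


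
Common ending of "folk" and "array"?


Word 1: "folk"
Word 2: "array"
Comparing from end:
  Pos -1: 'k' != 'y' (stop)
LCS = "" (length 0)


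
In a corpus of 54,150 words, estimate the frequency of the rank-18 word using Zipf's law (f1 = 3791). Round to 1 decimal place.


Zipf's law: f(r) = f(1) / r
f(1) = 3791
f(18) = 3791 / 18
= 210.6 occurrences


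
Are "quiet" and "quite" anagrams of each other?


Word 1: "quiet" → sorted: eiqtu
Word 2: "quite" → sorted: eiqtu
Same letters? eiqtu == eiqtu
Anagram = Yes


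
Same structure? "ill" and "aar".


Pattern of "ill": [0, 1, 1]
Pattern of "aar": [0, 0, 1]
Patterns do not match
Same pattern = No


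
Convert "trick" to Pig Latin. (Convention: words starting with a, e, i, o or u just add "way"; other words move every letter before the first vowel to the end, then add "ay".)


Word: "trick"
Starts with consonant(s) → move to end, add 'ay'
Consonant cluster: "tr"
Pig Latin = "icktray"


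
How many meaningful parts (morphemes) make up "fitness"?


Word: "fitness"
Morphemes: fit | -ness
Each morpheme carries meaning
= 2 morphemes


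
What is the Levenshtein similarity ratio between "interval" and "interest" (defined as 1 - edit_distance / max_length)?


Word 1: "interval" (length 8)
Word 2: "interest" (length 8)
One optimal edit sequence:
  1. keep 'i'
  2. keep 'n'
  3. keep 't'
  4. keep 'e'
  5. keep 'r'
  6. substitute 'v' -> 'e'  (+1)
  7. substitute 'a' -> 's'  (+1)
  8. substitute 'l' -> 't'  (+1)
Edit distance = 3
Max length = max(8, 8) = 8
Similarity = 1 - 3/8
= 0.6250


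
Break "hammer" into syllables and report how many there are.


Word: "hammer"
Syllable breakdown: ham / mer
Counting: 2 parts
= 2 syllables


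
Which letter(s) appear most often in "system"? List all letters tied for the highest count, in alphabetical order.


Word: "system"
Letter counts:
  'e': 1
  'm': 1
  's': 2
  't': 1
  'y': 1
Maximum count = 2
Most frequent = 's' (2 times each)


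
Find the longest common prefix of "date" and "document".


Word 1: "date"
Word 2: "document"
Comparing from start:
  Pos 0: 'd' == 'd'
  Pos 1: 'a' != 'o' (stop)
LCP = "d" (length 1)


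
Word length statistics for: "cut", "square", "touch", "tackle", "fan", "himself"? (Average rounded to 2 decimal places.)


Lengths: "cut"=3, "square"=6, "touch"=5, "tackle"=6, "fan"=3, "himself"=7
Sum = 30, Count = 6
Average = 30/6 = 5.00
= avg=5.00, min=3, max=7


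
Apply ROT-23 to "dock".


Word: "dock"
Shift: 23
Each letter → (letter + shift) mod 26:
  'd' (3) + 23 = 0 → 'a'
  'o' (14) + 23 = 11 → 'l'
  'c' (2) + 23 = 25 → 'z'
  'k' (10) + 23 = 7 → 'h'
Result = "alzh"


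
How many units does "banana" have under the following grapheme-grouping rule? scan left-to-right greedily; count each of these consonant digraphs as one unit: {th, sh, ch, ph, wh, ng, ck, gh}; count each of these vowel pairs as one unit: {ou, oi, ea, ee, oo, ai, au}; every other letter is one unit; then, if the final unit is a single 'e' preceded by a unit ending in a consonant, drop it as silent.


Word: "banana" (6 letters)
Left-to-right scan:
  (1) 'b' (letter)
  (2) 'a' (letter)
  (3) 'n' (letter)
  (4) 'a' (letter)
  (5) 'n' (letter)
  (6) 'a' (letter)
Units from scan: 6
Sound units = 6 units


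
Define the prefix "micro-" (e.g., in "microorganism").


Prefix: micro-
As in: microorganism -> micro- + organism
Meaning = small


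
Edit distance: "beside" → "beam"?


Word 1: "beside" (length 6)
Word 2: "beam" (length 4)
One optimal edit sequence (insert/delete/substitute each cost 1):
  1. keep 'b'
  2. keep 'e'
  3. delete 's'  (+1)
  4. delete 'i'  (+1)
  5. substitute 'd' -> 'a'  (+1)
  6. substitute 'e' -> 'm'  (+1)
Total edit operations: 4
Edit distance = 4


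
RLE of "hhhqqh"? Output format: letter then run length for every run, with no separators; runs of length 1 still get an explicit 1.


String: "hhhqqh"
Scanning for consecutive runs:
  'h' x 3
  'q' x 2
  'h' x 1
RLE = "h3q2h1"


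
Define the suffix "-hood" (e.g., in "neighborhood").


Suffix: -hood
As in: neighborhood -> neighbor + -hood
Meaning = state / condition


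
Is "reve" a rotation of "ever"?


Word: "ever", Candidate: "reve"
Method: check if candidate is substring of word+word
"everever" contains "reve"? Yes
Is rotation = Yes


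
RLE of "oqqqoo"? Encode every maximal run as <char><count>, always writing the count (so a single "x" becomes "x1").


String: "oqqqoo"
Scanning for consecutive runs:
  'o' x 1
  'q' x 3
  'o' x 2
RLE = "o1q3o2"


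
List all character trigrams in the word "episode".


Word: "episode" (length 7)
Number of trigrams = 7 - 3 + 1 = 5
  Position 0: "epi"
  Position 1: "pis"
  Position 2: "iso"
  Position 3: "sod"
  Position 4: "ode"
Trigrams = "epi", "pis", "iso", "sod", "ode"


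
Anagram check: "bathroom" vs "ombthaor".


Word 1: "bathroom" → sorted: abhmoort
Word 2: "ombthaor" → sorted: abhmoort
Same letters? abhmoort == abhmoort
Anagram = Yes


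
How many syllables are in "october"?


Word: "october"
Syllable breakdown: oc-to-ber
Counting: 3 parts
= 3 syllables


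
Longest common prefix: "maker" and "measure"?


Word 1: "maker"
Word 2: "measure"
Comparing from start:
  Pos 0: 'm' == 'm'
  Pos 1: 'a' != 'e' (stop)
LCP = "m" (length 1)


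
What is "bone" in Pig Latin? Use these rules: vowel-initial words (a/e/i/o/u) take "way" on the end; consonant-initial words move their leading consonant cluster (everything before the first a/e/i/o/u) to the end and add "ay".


Word: "bone"
Starts with consonant(s) → move to end, add 'ay'
Consonant cluster: "b"
Pig Latin = "onebay"


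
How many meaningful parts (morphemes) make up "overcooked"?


Word: "overcooked"
Morphemes: over- + cook + -ed
Each morpheme carries meaning
= 3 morphemes


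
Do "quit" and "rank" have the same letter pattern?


Pattern of "quit": [0, 1, 2, 3]
Pattern of "rank": [0, 1, 2, 3]
Patterns match
Same pattern = Yes
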